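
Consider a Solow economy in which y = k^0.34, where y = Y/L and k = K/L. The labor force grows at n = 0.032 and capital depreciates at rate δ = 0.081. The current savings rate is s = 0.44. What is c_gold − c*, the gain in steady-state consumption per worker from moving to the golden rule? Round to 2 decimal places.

Δc ≈ 0.04

Break-even investment rate: n + δ = 0.032 + 0.081 = 0.113.
Current steady state (s = 0.44): k* = (0.44/0.113)^(1/0.66) ≈ 7.8434, y* = 7.8434^0.34 ≈ 2.0143, c* = (1−0.44)·2.0143 ≈ 1.1280.
Setting f'(k) = n+δ gives 0.34·k^(0.34−1) = 0.113, hence k_gold = (0.34/0.113)^(1/0.66) ≈ 5.3070.
y_gold = 5.3070^0.34 ≈ 1.7638, c_gold = y_gold − 0.113·k_gold ≈ 1.1641.
Gain: Δc = 1.1641 − 1.1280 ≈ 0.0361.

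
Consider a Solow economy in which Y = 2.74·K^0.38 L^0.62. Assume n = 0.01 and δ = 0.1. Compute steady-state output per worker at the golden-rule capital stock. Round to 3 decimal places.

y_gold ≈ 10.865

Capital per worker breaks even when investment replaces (n + δ)·k; here n + δ = 0.11.
At the golden rule the marginal product of capital equals n+δ: 0.38·2.74·k^(0.38−1) = 0.11. Solving, k_gold = (0.38·2.74/0.11)^(1/0.62) ≈ 37.5337.
Output: y_gold = 2.74·k_gold^0.38 = 2.74·37.5337^0.38 ≈ 10.8650.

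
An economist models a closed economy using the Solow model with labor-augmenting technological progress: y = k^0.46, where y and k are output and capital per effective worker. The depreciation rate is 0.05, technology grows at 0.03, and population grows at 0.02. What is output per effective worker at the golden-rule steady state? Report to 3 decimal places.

n + g + δ = 0.02 + 0.03 + 0.05 = 0.1.
Golden rule sets MPK = n+g+δ: 0.46·k^(0.46−1) = 0.1, so k_gold = (0.46/0.1)^(1/0.54) ≈ 16.8783.
Output: y_gold = k_gold^0.46 = 16.8783^0.46 ≈ 3.6692.

y_gold ≈ 3.669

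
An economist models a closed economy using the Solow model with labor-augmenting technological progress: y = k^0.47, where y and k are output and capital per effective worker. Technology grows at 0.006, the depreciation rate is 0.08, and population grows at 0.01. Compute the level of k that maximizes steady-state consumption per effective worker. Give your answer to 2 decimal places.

k_gold ≈ 20.02

Capital per effective worker breaks even when investment replaces (n + g + δ)·k; here n + g + δ = 0.096.
Golden rule sets MPK = n+g+δ: 0.47·k^(0.47−1) = 0.096, so k_gold = (0.47/0.096)^(1/0.53) ≈ 20.0244.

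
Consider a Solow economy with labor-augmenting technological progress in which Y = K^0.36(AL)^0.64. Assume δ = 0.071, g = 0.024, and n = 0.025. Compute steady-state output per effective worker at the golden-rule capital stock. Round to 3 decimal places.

y_gold ≈ 1.855

The effective depreciation rate is n + g + δ = 0.025 + 0.024 + 0.071 = 0.12.
Maximizing c = f(k) − (n+g+δ)·k gives f'(k) = n+g+δ, i.e. 0.36·k^(0.36−1) = 0.12, so k_gold = (0.36/0.12)^(1/0.64) ≈ 5.5655.
Output: y_gold = k_gold^0.36 = 5.5655^0.36 ≈ 1.8552.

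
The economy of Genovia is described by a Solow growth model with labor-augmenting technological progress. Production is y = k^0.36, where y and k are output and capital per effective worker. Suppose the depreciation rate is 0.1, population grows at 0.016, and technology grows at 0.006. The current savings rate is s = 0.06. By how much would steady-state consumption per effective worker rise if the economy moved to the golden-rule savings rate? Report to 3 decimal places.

Δc ≈ 0.546

Break-even investment rate: n + g + δ = 0.016 + 0.006 + 0.1 = 0.122.
Current steady state (s = 0.06): k* = (0.06/0.122)^(1/0.64) ≈ 0.3299, y* = 0.3299^0.36 ≈ 0.6709, c* = (1−0.06)·0.6709 ≈ 0.6306.
Setting f'(k) = n+g+δ gives 0.36·k^(0.36−1) = 0.122, hence k_gold = (0.36/0.122)^(1/0.64) ≈ 5.4236.
y_gold = 5.4236^0.36 ≈ 1.8380, c_gold = y_gold − 0.122·k_gold ≈ 1.1763.
Gain: Δc = 1.1763 − 0.6306 ≈ 0.5457.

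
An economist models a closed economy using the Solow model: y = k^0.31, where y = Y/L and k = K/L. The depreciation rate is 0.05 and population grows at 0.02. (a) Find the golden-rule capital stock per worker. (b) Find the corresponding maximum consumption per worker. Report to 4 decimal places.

(a) k_gold ≈ 8.6420; (b) c_gold ≈ 1.3465

n + δ = 0.02 + 0.05 = 0.07.
Setting f'(k) = n+δ gives 0.31·k^(0.31−1) = 0.07, hence k_gold = (0.31/0.07)^(1/0.69) ≈ 8.6420.
y_gold = 8.6420^0.31 ≈ 1.9514; c_gold = y_gold − 0.07·k_gold ≈ 1.3465.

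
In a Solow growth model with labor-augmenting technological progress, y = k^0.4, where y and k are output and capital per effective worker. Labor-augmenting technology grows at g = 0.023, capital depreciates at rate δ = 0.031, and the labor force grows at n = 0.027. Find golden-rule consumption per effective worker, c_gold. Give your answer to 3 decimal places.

c_gold ≈ 1.740

Break-even investment rate: n + g + δ = 0.027 + 0.023 + 0.031 = 0.081.
At the golden rule the marginal product of capital equals n+g+δ: 0.4·k^(0.4−1) = 0.081. Solving, k_gold = (0.4/0.081)^(1/0.6) ≈ 14.3205.
y_gold = 14.3205^0.4 ≈ 2.8999.
c_gold = y_gold − (n+g+δ)·k_gold = 2.8999 − 0.081·14.3205 ≈ 1.7399.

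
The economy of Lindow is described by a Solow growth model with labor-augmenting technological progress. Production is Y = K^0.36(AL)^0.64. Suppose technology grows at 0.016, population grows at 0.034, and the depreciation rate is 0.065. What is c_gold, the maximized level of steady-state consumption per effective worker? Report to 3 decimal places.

Capital per effective worker breaks even when investment replaces (n + g + δ)·k; here n + g + δ = 0.115.
Setting f'(k) = n+g+δ gives 0.36·k^(0.36−1) = 0.115, hence k_gold = (0.36/0.115)^(1/0.64) ≈ 5.9482.
y_gold = 5.9482^0.36 ≈ 1.9001.
c_gold = y_gold − (n+g+δ)·k_gold = 1.9001 − 0.115·5.9482 ≈ 1.2161.

c_gold ≈ 1.216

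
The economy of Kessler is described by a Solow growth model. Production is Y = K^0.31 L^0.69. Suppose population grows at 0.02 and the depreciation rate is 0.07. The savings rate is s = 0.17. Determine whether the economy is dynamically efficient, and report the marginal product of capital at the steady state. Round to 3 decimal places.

The effective depreciation rate is n + δ = 0.02 + 0.07 = 0.09.
Steady-state k*: s·k^0.31 = 0.09·k gives k* = (0.17/0.09)^(1/0.69) ≈ 2.5136.
MPK = 0.31·2.5136^(-0.69) ≈ 0.1641.
MPK > n+δ = 0.09, so the economy is dynamically efficient (under-saving).

dynamically efficient; MPK ≈ 0.164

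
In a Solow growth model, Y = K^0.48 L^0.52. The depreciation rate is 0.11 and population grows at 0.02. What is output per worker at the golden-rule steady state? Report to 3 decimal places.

y_gold ≈ 3.339

Capital per worker breaks even when investment replaces (n + δ)·k; here n + δ = 0.13.
At the golden rule the marginal product of capital equals n+δ: 0.48·k^(0.48−1) = 0.13. Solving, k_gold = (0.48/0.13)^(1/0.52) ≈ 12.3298.
Output: y_gold = k_gold^0.48 = 12.3298^0.48 ≈ 3.3393.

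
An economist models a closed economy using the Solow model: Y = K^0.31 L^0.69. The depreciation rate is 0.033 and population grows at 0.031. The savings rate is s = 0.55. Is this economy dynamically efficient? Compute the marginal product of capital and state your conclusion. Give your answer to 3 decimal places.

dynamically inefficient; MPK ≈ 0.036

Break-even investment rate: n + δ = 0.031 + 0.033 = 0.064.
Steady-state k*: s·k^0.31 = 0.064·k gives k* = (0.55/0.064)^(1/0.69) ≈ 22.5885.
MPK = 0.31·22.5885^(-0.69) ≈ 0.0361.
MPK < n+δ = 0.064, so the economy is dynamically inefficient (over-saving).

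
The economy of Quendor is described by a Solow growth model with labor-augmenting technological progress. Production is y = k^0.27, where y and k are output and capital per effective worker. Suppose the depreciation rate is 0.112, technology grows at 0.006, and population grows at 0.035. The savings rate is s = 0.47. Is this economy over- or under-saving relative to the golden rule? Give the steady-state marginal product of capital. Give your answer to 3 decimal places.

Capital per effective worker breaks even when investment replaces (n + g + δ)·k; here n + g + δ = 0.153.
Steady-state k*: s·k^0.27 = 0.153·k gives k* = (0.47/0.153)^(1/0.73) ≈ 4.6524.
MPK = 0.27·4.6524^(-0.73) ≈ 0.0879.
MPK < n+g+δ = 0.153, so the economy is dynamically inefficient (over-saving).

over-saving; MPK ≈ 0.088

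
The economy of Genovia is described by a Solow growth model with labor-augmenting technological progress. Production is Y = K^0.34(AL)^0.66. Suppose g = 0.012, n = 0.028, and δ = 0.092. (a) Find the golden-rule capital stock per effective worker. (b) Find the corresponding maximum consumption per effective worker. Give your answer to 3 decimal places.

Break-even investment rate: n + g + δ = 0.028 + 0.012 + 0.092 = 0.132.
Maximizing c = f(k) − (n+g+δ)·k gives f'(k) = n+g+δ, i.e. 0.34·k^(0.34−1) = 0.132, so k_gold = (0.34/0.132)^(1/0.66) ≈ 4.1936.
y_gold = 4.1936^0.34 ≈ 1.6281; c_gold = y_gold − 0.132·k_gold ≈ 1.0745.

(a) k_gold ≈ 4.194; (b) c_gold ≈ 1.075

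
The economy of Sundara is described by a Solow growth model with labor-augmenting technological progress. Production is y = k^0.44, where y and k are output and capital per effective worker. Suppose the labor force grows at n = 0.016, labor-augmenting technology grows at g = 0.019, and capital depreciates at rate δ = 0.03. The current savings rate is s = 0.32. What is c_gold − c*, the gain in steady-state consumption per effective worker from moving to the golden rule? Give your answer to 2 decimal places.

Δc ≈ 0.14

Capital per effective worker breaks even when investment replaces (n + g + δ)·k; here n + g + δ = 0.065.
Current steady state (s = 0.32): k* = (0.32/0.065)^(1/0.56) ≈ 17.2241, y* = 17.2241^0.44 ≈ 3.4986, c* = (1−0.32)·3.4986 ≈ 2.3791.
Maximizing c = f(k) − (n+g+δ)·k gives f'(k) = n+g+δ, i.e. 0.44·k^(0.44−1) = 0.065, so k_gold = (0.44/0.065)^(1/0.56) ≈ 30.4163.
y_gold = 30.4163^0.44 ≈ 4.4933, c_gold = y_gold − 0.065·k_gold ≈ 2.5163.
Gain: Δc = 2.5163 − 2.3791 ≈ 0.1372.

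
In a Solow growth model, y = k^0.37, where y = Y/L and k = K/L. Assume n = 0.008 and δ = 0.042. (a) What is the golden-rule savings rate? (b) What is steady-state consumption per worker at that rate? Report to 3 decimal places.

n + δ = 0.008 + 0.042 = 0.05.
For Cobb-Douglas, s_gold equals capital's share: s_gold = 0.37.
Golden rule sets MPK = n+δ: 0.37·k^(0.37−1) = 0.05, so k_gold = (0.37/0.05)^(1/0.63) ≈ 23.9736.
y_gold = 23.9736^0.37 ≈ 3.2397; c_gold = (1−0.37)·y_gold ≈ 2.0410.

(a) s_gold = 0.370; (b) c_gold ≈ 2.041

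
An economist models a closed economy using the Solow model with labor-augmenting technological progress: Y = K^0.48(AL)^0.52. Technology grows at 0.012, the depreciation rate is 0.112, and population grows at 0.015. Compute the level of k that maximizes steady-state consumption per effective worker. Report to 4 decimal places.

k_gold ≈ 10.8405

Break-even investment rate: n + g + δ = 0.015 + 0.012 + 0.112 = 0.139.
Setting f'(k) = n+g+δ gives 0.48·k^(0.48−1) = 0.139, hence k_gold = (0.48/0.139)^(1/0.52) ≈ 10.8405.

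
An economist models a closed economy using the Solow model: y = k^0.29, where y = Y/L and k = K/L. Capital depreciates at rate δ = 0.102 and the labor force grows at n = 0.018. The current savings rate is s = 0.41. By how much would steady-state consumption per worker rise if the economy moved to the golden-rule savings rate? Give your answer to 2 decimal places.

The effective depreciation rate is n + δ = 0.018 + 0.102 = 0.12.
Current steady state (s = 0.41): k* = (0.41/0.12)^(1/0.71) ≈ 5.6436, y* = 5.6436^0.29 ≈ 1.6518, c* = (1−0.41)·1.6518 ≈ 0.9745.
At the golden rule the marginal product of capital equals n+δ: 0.29·k^(0.29−1) = 0.12. Solving, k_gold = (0.29/0.12)^(1/0.71) ≈ 3.4653.
y_gold = 3.4653^0.29 ≈ 1.4339, c_gold = y_gold − 0.12·k_gold ≈ 1.0181.
Gain: Δc = 1.0181 − 0.9745 ≈ 0.0435.

Δc ≈ 0.04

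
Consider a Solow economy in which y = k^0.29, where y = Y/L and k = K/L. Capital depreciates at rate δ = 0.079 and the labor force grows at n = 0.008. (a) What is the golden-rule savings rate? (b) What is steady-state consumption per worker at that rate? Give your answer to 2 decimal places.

(a) s_gold = 0.29; (b) c_gold ≈ 1.16

The effective depreciation rate is n + δ = 0.008 + 0.079 = 0.087.
For Cobb-Douglas, s_gold equals capital's share: s_gold = 0.29.
Maximizing c = f(k) − (n+δ)·k gives f'(k) = n+δ, i.e. 0.29·k^(0.29−1) = 0.087, so k_gold = (0.29/0.087)^(1/0.71) ≈ 5.4507.
y_gold = 5.4507^0.29 ≈ 1.6352; c_gold = (1−0.29)·y_gold ≈ 1.1610.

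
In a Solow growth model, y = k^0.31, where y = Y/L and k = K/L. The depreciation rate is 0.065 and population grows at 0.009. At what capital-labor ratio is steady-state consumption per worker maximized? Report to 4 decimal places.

k_gold ≈ 7.9733

The effective depreciation rate is n + δ = 0.009 + 0.065 = 0.074.
Setting f'(k) = n+δ gives 0.31·k^(0.31−1) = 0.074, hence k_gold = (0.31/0.074)^(1/0.69) ≈ 7.9733.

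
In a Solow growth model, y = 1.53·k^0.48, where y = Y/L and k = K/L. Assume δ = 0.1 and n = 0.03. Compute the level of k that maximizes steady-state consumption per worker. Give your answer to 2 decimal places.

k_gold ≈ 27.93

n + δ = 0.03 + 0.1 = 0.13.
Setting f'(k) = n+δ gives 0.48·1.53·k^(0.48−1) = 0.13, hence k_gold = (0.48·1.53/0.13)^(1/0.52) ≈ 27.9340.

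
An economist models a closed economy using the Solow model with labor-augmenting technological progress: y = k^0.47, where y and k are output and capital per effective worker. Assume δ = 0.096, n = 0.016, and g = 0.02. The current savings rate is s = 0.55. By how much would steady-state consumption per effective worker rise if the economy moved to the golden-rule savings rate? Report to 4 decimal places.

n + g + δ = 0.016 + 0.02 + 0.096 = 0.132.
Current steady state (s = 0.55): k* = (0.55/0.132)^(1/0.53) ≈ 14.7711, y* = 14.7711^0.47 ≈ 3.5451, c* = (1−0.55)·3.5451 ≈ 1.5953.
Maximizing c = f(k) − (n+g+δ)·k gives f'(k) = n+g+δ, i.e. 0.47·k^(0.47−1) = 0.132, so k_gold = (0.47/0.132)^(1/0.53) ≈ 10.9802.
y_gold = 10.9802^0.47 ≈ 3.0838, c_gold = y_gold − 0.132·k_gold ≈ 1.6344.
Gain: Δc = 1.6344 − 1.5953 ≈ 0.0391.

Δc ≈ 0.0391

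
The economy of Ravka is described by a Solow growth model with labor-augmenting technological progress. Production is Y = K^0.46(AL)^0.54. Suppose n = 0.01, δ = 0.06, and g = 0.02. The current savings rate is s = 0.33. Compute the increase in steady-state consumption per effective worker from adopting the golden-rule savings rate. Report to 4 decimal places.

Capital per effective worker breaks even when investment replaces (n + g + δ)·k; here n + g + δ = 0.09.
Current steady state (s = 0.33): k* = (0.33/0.09)^(1/0.54) ≈ 11.0904, y* = 11.0904^0.46 ≈ 3.0247, c* = (1−0.33)·3.0247 ≈ 2.0265.
At the golden rule the marginal product of capital equals n+g+δ: 0.46·k^(0.46−1) = 0.09. Solving, k_gold = (0.46/0.09)^(1/0.54) ≈ 20.5147.
y_gold = 20.5147^0.46 ≈ 4.0137, c_gold = y_gold − 0.09·k_gold ≈ 2.1674.
Gain: Δc = 2.1674 − 2.0265 ≈ 0.1409.

Δc ≈ 0.1409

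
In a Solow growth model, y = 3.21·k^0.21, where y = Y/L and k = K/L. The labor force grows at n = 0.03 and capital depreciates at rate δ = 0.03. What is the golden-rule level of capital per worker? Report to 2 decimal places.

k_gold ≈ 21.37

n + δ = 0.03 + 0.03 = 0.06.
At the golden rule the marginal product of capital equals n+δ: 0.21·3.21·k^(0.21−1) = 0.06. Solving, k_gold = (0.21·3.21/0.06)^(1/0.79) ≈ 21.3717.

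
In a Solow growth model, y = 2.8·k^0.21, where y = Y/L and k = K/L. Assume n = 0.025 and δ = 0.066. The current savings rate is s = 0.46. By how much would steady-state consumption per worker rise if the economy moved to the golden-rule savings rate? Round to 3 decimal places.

The effective depreciation rate is n + δ = 0.025 + 0.066 = 0.091.
Current steady state (s = 0.46): k* = (0.46·2.8/0.091)^(1/0.79) ≈ 28.6288, y* = 2.8·28.6288^0.21 ≈ 5.6635, c* = (1−0.46)·5.6635 ≈ 3.0583.
Setting f'(k) = n+δ gives 0.21·2.8·k^(0.21−1) = 0.091, hence k_gold = (0.21·2.8/0.091)^(1/0.79) ≈ 10.6106.
y_gold = 2.8·10.6106^0.21 ≈ 4.5979, c_gold = y_gold − 0.091·k_gold ≈ 3.6324.
Gain: Δc = 3.6324 − 3.0583 ≈ 0.5741.

Δc ≈ 0.574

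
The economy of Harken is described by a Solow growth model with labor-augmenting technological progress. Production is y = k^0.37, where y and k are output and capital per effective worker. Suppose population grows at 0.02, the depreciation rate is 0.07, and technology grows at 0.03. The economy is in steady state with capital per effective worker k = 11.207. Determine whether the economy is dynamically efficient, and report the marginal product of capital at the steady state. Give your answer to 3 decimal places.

dynamically inefficient; MPK ≈ 0.081

Break-even investment rate: n + g + δ = 0.02 + 0.03 + 0.07 = 0.12.
MPK = 0.37·k^(0.37−1) = 0.37·11.207^(-0.63) ≈ 0.0807.
MPK < 0.12, so the economy is dynamically inefficient (over-saving).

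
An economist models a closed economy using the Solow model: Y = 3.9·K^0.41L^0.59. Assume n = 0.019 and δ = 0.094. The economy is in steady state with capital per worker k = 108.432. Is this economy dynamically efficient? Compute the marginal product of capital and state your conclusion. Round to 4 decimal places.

dynamically inefficient; MPK ≈ 0.1007

Capital per worker breaks even when investment replaces (n + δ)·k; here n + δ = 0.113.
MPK = 0.41·3.9·k^(0.41−1) = 0.41·3.9·108.432^(-0.59) ≈ 0.1007.
MPK < 0.113, so the economy is dynamically inefficient (over-saving).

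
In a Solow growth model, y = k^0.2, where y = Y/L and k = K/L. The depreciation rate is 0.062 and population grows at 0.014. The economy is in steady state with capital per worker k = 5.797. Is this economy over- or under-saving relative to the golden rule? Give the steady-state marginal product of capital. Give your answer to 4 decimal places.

Break-even investment rate: n + δ = 0.014 + 0.062 = 0.076.
MPK = 0.2·k^(0.2−1) = 0.2·5.797^(-0.8) ≈ 0.0490.
MPK < 0.076, so the economy is dynamically inefficient (over-saving).

over-saving; MPK ≈ 0.0490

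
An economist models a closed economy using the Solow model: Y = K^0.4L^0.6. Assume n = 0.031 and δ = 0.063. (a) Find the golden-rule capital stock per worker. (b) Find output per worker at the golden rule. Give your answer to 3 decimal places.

(a) k_gold ≈ 11.174; (b) y_gold ≈ 2.626

n + δ = 0.031 + 0.063 = 0.094.
At the golden rule the marginal product of capital equals n+δ: 0.4·k^(0.4−1) = 0.094. Solving, k_gold = (0.4/0.094)^(1/0.6) ≈ 11.1743.
y_gold = 11.1743^0.4 ≈ 2.6260.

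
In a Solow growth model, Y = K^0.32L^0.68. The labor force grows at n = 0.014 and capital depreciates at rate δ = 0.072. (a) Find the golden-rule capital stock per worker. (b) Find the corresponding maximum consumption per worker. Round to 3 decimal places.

Capital per worker breaks even when investment replaces (n + δ)·k; here n + δ = 0.086.
At the golden rule the marginal product of capital equals n+δ: 0.32·k^(0.32−1) = 0.086. Solving, k_gold = (0.32/0.086)^(1/0.68) ≈ 6.9055.
y_gold = 6.9055^0.32 ≈ 1.8558; c_gold = y_gold − 0.086·k_gold ≈ 1.2620.

(a) k_gold ≈ 6.905; (b) c_gold ≈ 1.262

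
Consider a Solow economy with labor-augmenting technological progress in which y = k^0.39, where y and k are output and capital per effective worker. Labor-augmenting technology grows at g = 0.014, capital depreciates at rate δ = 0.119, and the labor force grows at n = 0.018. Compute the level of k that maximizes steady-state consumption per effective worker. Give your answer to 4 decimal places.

Capital per effective worker breaks even when investment replaces (n + g + δ)·k; here n + g + δ = 0.151.
Maximizing c = f(k) − (n+g+δ)·k gives f'(k) = n+g+δ, i.e. 0.39·k^(0.39−1) = 0.151, so k_gold = (0.39/0.151)^(1/0.61) ≈ 4.7375.

k_gold ≈ 4.7375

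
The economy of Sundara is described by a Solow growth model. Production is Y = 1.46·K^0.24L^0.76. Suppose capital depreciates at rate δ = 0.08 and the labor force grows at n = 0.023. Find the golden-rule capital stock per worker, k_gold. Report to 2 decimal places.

k_gold ≈ 5.01

Capital per worker breaks even when investment replaces (n + δ)·k; here n + δ = 0.103.
Setting f'(k) = n+δ gives 0.24·1.46·k^(0.24−1) = 0.103, hence k_gold = (0.24·1.46/0.103)^(1/0.76) ≈ 5.0077.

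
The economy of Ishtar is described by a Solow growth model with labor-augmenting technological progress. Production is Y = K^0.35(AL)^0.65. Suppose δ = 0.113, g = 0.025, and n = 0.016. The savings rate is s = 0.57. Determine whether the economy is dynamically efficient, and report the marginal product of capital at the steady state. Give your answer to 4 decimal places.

n + g + δ = 0.016 + 0.025 + 0.113 = 0.154.
Steady-state k*: s·k^0.35 = 0.154·k gives k* = (0.57/0.154)^(1/0.65) ≈ 7.4884.
MPK = 0.35·7.4884^(-0.65) ≈ 0.0946.
MPK < n+g+δ = 0.154, so the economy is dynamically inefficient (over-saving).

dynamically inefficient; MPK ≈ 0.0946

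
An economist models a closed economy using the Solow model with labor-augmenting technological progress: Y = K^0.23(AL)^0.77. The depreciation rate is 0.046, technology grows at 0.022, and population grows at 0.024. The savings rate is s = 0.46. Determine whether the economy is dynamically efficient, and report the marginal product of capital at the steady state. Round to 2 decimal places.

dynamically inefficient; MPK ≈ 0.05

The effective depreciation rate is n + g + δ = 0.024 + 0.022 + 0.046 = 0.092.
Steady-state k*: s·k^0.23 = 0.092·k gives k* = (0.46/0.092)^(1/0.77) ≈ 8.0864.
MPK = 0.23·8.0864^(-0.77) ≈ 0.0460.
MPK < n+g+δ = 0.092, so the economy is dynamically inefficient (over-saving).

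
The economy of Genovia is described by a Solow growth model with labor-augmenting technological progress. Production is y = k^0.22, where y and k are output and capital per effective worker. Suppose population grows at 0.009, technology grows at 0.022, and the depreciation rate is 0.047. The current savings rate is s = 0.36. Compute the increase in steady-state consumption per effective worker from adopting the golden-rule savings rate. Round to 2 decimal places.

Δc ≈ 0.06

The effective depreciation rate is n + g + δ = 0.009 + 0.022 + 0.047 = 0.078.
Current steady state (s = 0.36): k* = (0.36/0.078)^(1/0.78) ≈ 7.1047, y* = 7.1047^0.22 ≈ 1.5394, c* = (1−0.36)·1.5394 ≈ 0.9852.
At the golden rule the marginal product of capital equals n+g+δ: 0.22·k^(0.22−1) = 0.078. Solving, k_gold = (0.22/0.078)^(1/0.78) ≈ 3.7787.
y_gold = 3.7787^0.22 ≈ 1.3397, c_gold = y_gold − 0.078·k_gold ≈ 1.0450.
Gain: Δc = 1.0450 − 0.9852 ≈ 0.0598.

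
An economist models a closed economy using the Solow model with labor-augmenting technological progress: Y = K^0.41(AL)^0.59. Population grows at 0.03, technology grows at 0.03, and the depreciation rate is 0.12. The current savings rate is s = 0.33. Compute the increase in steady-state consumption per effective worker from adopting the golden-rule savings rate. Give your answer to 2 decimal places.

Break-even investment rate: n + g + δ = 0.03 + 0.03 + 0.12 = 0.18.
Current steady state (s = 0.33): k* = (0.33/0.18)^(1/0.59) ≈ 2.7936, y* = 2.7936^0.41 ≈ 1.5238, c* = (1−0.33)·1.5238 ≈ 1.0210.
At the golden rule the marginal product of capital equals n+g+δ: 0.41·k^(0.41−1) = 0.18. Solving, k_gold = (0.41/0.18)^(1/0.59) ≈ 4.0360.
y_gold = 4.0360^0.41 ≈ 1.7719, c_gold = y_gold − 0.18·k_gold ≈ 1.0454.
Gain: Δc = 1.0454 − 1.0210 ≈ 0.0245.

Δc ≈ 0.02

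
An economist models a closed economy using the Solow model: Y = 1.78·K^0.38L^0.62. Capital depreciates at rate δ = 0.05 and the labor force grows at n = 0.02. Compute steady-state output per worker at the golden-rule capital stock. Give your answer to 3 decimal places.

The effective depreciation rate is n + δ = 0.02 + 0.05 = 0.07.
At the golden rule the marginal product of capital equals n+δ: 0.38·1.78·k^(0.38−1) = 0.07. Solving, k_gold = (0.38·1.78/0.07)^(1/0.62) ≈ 38.8043.
Output: y_gold = 1.78·k_gold^0.38 = 1.78·38.8043^0.38 ≈ 7.1482.

y_gold ≈ 7.148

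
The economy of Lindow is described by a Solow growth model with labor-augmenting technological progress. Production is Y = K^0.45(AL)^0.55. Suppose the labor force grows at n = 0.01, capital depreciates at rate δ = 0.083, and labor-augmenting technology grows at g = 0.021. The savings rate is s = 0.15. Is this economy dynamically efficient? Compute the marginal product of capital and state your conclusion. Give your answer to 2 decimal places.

n + g + δ = 0.01 + 0.021 + 0.083 = 0.114.
Steady-state k*: s·k^0.45 = 0.114·k gives k* = (0.15/0.114)^(1/0.55) ≈ 1.6470.
MPK = 0.45·1.6470^(-0.55) ≈ 0.3420.
MPK > n+g+δ = 0.114, so the economy is dynamically efficient (under-saving).

dynamically efficient; MPK ≈ 0.34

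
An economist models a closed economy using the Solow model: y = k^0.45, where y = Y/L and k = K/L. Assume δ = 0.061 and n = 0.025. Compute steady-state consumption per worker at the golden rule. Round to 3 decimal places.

n + δ = 0.025 + 0.061 = 0.086.
Golden rule sets MPK = n+δ: 0.45·k^(0.45−1) = 0.086, so k_gold = (0.45/0.086)^(1/0.55) ≈ 20.2653.
y_gold = 20.2653^0.45 ≈ 3.8729.
c_gold = y_gold − (n+δ)·k_gold = 3.8729 − 0.086·20.2653 ≈ 2.1301.

c_gold ≈ 2.130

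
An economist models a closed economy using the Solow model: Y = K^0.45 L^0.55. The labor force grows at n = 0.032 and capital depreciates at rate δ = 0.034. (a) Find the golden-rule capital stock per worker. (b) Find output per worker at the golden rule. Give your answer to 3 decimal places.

n + δ = 0.032 + 0.034 = 0.066.
Setting f'(k) = n+δ gives 0.45·k^(0.45−1) = 0.066, hence k_gold = (0.45/0.066)^(1/0.55) ≈ 32.7915.
y_gold = 32.7915^0.45 ≈ 4.8094.

(a) k_gold ≈ 32.791; (b) y_gold ≈ 4.809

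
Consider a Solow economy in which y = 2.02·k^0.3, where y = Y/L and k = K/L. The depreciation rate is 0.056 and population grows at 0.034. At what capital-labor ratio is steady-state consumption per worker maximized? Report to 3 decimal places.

Break-even investment rate: n + δ = 0.034 + 0.056 = 0.09.
Setting f'(k) = n+δ gives 0.3·2.02·k^(0.3−1) = 0.09, hence k_gold = (0.3·2.02/0.09)^(1/0.7) ≈ 15.2471.

k_gold ≈ 15.247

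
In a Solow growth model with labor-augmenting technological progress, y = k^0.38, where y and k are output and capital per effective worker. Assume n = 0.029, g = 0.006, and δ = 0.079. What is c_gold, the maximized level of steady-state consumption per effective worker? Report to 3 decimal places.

n + g + δ = 0.029 + 0.006 + 0.079 = 0.114.
At the golden rule the marginal product of capital equals n+g+δ: 0.38·k^(0.38−1) = 0.114. Solving, k_gold = (0.38/0.114)^(1/0.62) ≈ 6.9719.
y_gold = 6.9719^0.38 ≈ 2.0916.
c_gold = y_gold − (n+g+δ)·k_gold = 2.0916 − 0.114·6.9719 ≈ 1.2968.

c_gold ≈ 1.297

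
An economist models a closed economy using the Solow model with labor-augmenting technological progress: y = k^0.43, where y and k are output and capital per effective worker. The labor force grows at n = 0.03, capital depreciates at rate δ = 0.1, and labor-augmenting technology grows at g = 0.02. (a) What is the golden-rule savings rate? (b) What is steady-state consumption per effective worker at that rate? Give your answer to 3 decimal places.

Capital per effective worker breaks even when investment replaces (n + g + δ)·k; here n + g + δ = 0.15.
For Cobb-Douglas, s_gold equals capital's share: s_gold = 0.43.
Setting f'(k) = n+g+δ gives 0.43·k^(0.43−1) = 0.15, hence k_gold = (0.43/0.15)^(1/0.57) ≈ 6.3448.
y_gold = 6.3448^0.43 ≈ 2.2133; c_gold = (1−0.43)·y_gold ≈ 1.2616.

(a) s_gold = 0.430; (b) c_gold ≈ 1.262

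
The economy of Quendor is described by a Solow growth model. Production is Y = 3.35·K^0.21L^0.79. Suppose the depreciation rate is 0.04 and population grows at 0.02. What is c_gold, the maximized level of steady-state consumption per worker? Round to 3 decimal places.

n + δ = 0.02 + 0.04 = 0.06.
Setting f'(k) = n+δ gives 0.21·3.35·k^(0.21−1) = 0.06, hence k_gold = (0.21·3.35/0.06)^(1/0.79) ≈ 22.5584.
y_gold = 3.35·22.5584^0.21 ≈ 6.4452.
c_gold = y_gold − (n+δ)·k_gold = 6.4452 − 0.06·22.5584 ≈ 5.0917.

c_gold ≈ 5.092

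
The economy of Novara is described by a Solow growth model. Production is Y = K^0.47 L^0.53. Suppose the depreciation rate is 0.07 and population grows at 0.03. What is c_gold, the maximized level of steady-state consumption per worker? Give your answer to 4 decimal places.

Break-even investment rate: n + δ = 0.03 + 0.07 = 0.1.
Setting f'(k) = n+δ gives 0.47·k^(0.47−1) = 0.1, hence k_gold = (0.47/0.1)^(1/0.53) ≈ 18.5400.
y_gold = 18.5400^0.47 ≈ 3.9447.
c_gold = y_gold − (n+δ)·k_gold = 3.9447 − 0.1·18.5400 ≈ 2.0907.

c_gold ≈ 2.0907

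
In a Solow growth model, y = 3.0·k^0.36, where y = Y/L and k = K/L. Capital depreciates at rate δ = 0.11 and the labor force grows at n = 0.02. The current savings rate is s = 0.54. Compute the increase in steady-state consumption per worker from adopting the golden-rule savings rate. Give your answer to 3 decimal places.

Δc ≈ 0.614

n + δ = 0.02 + 0.11 = 0.13.
Current steady state (s = 0.54): k* = (0.54·3.0/0.13)^(1/0.64) ≈ 51.5028, y* = 3.0·51.5028^0.36 ≈ 12.3988, c* = (1−0.54)·12.3988 ≈ 5.7035.
At the golden rule the marginal product of capital equals n+δ: 0.36·3.0·k^(0.36−1) = 0.13. Solving, k_gold = (0.36·3.0/0.13)^(1/0.64) ≈ 27.3331.
y_gold = 3.0·27.3331^0.36 ≈ 9.8703, c_gold = y_gold − 0.13·k_gold ≈ 6.3170.
Gain: Δc = 6.3170 − 5.7035 ≈ 0.6135.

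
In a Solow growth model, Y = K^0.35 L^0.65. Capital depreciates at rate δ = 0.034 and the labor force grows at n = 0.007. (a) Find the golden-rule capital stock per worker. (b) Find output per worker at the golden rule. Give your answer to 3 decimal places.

(a) k_gold ≈ 27.086; (b) y_gold ≈ 3.173

The effective depreciation rate is n + δ = 0.007 + 0.034 = 0.041.
Maximizing c = f(k) − (n+δ)·k gives f'(k) = n+δ, i.e. 0.35·k^(0.35−1) = 0.041, so k_gold = (0.35/0.041)^(1/0.65) ≈ 27.0860.
y_gold = 27.0860^0.35 ≈ 3.1729.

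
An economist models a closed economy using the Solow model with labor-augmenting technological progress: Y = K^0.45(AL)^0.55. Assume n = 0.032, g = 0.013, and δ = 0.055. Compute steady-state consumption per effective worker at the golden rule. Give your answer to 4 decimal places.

c_gold ≈ 1.8828

n + g + δ = 0.032 + 0.013 + 0.055 = 0.1.
Maximizing c = f(k) − (n+g+δ)·k gives f'(k) = n+g+δ, i.e. 0.45·k^(0.45−1) = 0.1, so k_gold = (0.45/0.1)^(1/0.55) ≈ 15.4049.
y_gold = 15.4049^0.45 ≈ 3.4233.
c_gold = y_gold − (n+g+δ)·k_gold = 3.4233 − 0.1·15.4049 ≈ 1.8828.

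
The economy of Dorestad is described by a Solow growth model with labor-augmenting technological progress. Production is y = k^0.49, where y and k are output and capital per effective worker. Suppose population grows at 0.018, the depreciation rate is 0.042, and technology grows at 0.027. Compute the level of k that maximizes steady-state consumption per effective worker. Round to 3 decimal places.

k_gold ≈ 29.643

Capital per effective worker breaks even when investment replaces (n + g + δ)·k; here n + g + δ = 0.087.
Maximizing c = f(k) − (n+g+δ)·k gives f'(k) = n+g+δ, i.e. 0.49·k^(0.49−1) = 0.087, so k_gold = (0.49/0.087)^(1/0.51) ≈ 29.6425.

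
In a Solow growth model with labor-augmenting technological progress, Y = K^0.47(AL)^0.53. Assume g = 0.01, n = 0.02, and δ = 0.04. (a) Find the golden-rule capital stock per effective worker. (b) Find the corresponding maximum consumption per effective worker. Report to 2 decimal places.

Capital per effective worker breaks even when investment replaces (n + g + δ)·k; here n + g + δ = 0.07.
At the golden rule the marginal product of capital equals n+g+δ: 0.47·k^(0.47−1) = 0.07. Solving, k_gold = (0.47/0.07)^(1/0.53) ≈ 36.3393.
y_gold = 36.3393^0.47 ≈ 5.4122; c_gold = y_gold − 0.07·k_gold ≈ 2.8685.

(a) k_gold ≈ 36.34; (b) c_gold ≈ 2.87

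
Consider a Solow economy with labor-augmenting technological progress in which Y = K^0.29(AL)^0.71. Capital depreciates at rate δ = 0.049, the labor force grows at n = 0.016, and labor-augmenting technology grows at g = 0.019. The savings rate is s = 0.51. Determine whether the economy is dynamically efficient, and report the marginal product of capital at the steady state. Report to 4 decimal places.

dynamically inefficient; MPK ≈ 0.0478

The effective depreciation rate is n + g + δ = 0.016 + 0.019 + 0.049 = 0.084.
Steady-state k*: s·k^0.29 = 0.084·k gives k* = (0.51/0.084)^(1/0.71) ≈ 12.6831.
MPK = 0.29·12.6831^(-0.71) ≈ 0.0478.
MPK < n+g+δ = 0.084, so the economy is dynamically inefficient (over-saving).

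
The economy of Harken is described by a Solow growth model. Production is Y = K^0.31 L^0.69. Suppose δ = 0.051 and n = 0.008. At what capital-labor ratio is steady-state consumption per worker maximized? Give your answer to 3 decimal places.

Break-even investment rate: n + δ = 0.008 + 0.051 = 0.059.
Maximizing c = f(k) − (n+δ)·k gives f'(k) = n+δ, i.e. 0.31·k^(0.31−1) = 0.059, so k_gold = (0.31/0.059)^(1/0.69) ≈ 11.0718.

k_gold ≈ 11.072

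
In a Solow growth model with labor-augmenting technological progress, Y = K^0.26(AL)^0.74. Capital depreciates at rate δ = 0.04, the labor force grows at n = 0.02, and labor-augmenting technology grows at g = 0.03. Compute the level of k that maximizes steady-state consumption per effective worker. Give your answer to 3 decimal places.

k_gold ≈ 4.194

Capital per effective worker breaks even when investment replaces (n + g + δ)·k; here n + g + δ = 0.09.
At the golden rule the marginal product of capital equals n+g+δ: 0.26·k^(0.26−1) = 0.09. Solving, k_gold = (0.26/0.09)^(1/0.74) ≈ 4.1938.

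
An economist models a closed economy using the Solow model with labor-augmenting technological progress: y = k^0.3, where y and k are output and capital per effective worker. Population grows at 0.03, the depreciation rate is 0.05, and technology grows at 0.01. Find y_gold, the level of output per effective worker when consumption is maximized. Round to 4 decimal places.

Break-even investment rate: n + g + δ = 0.03 + 0.01 + 0.05 = 0.09.
At the golden rule the marginal product of capital equals n+g+δ: 0.3·k^(0.3−1) = 0.09. Solving, k_gold = (0.3/0.09)^(1/0.7) ≈ 5.5843.
Output: y_gold = k_gold^0.3 = 5.5843^0.3 ≈ 1.6753.

y_gold ≈ 1.6753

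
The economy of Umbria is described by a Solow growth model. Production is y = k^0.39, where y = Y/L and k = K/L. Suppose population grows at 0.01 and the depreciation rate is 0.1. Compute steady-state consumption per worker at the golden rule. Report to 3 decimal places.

Capital per worker breaks even when investment replaces (n + δ)·k; here n + δ = 0.11.
Golden rule sets MPK = n+δ: 0.39·k^(0.39−1) = 0.11, so k_gold = (0.39/0.11)^(1/0.61) ≈ 7.9635.
y_gold = 7.9635^0.39 ≈ 2.2461.
c_gold = y_gold − (n+δ)·k_gold = 2.2461 − 0.11·7.9635 ≈ 1.3701.

c_gold ≈ 1.370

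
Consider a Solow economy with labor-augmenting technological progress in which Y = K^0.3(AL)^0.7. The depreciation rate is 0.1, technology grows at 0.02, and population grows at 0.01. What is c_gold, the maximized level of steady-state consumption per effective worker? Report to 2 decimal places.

The effective depreciation rate is n + g + δ = 0.01 + 0.02 + 0.1 = 0.13.
Golden rule sets MPK = n+g+δ: 0.3·k^(0.3−1) = 0.13, so k_gold = (0.3/0.13)^(1/0.7) ≈ 3.3024.
y_gold = 3.3024^0.3 ≈ 1.4310.
c_gold = y_gold − (n+g+δ)·k_gold = 1.4310 − 0.13·3.3024 ≈ 1.0017.

c_gold ≈ 1.00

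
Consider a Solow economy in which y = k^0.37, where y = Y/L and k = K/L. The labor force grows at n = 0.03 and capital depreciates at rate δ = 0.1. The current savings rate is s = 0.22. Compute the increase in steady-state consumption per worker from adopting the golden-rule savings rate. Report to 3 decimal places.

n + δ = 0.03 + 0.1 = 0.13.
Current steady state (s = 0.22): k* = (0.22/0.13)^(1/0.63) ≈ 2.3050, y* = 2.3050^0.37 ≈ 1.3620, c* = (1−0.22)·1.3620 ≈ 1.0624.
Maximizing c = f(k) − (n+δ)·k gives f'(k) = n+δ, i.e. 0.37·k^(0.37−1) = 0.13, so k_gold = (0.37/0.13)^(1/0.63) ≈ 5.2607.
y_gold = 5.2607^0.37 ≈ 1.8484, c_gold = y_gold − 0.13·k_gold ≈ 1.1645.
Gain: Δc = 1.1645 − 1.0624 ≈ 0.1021.

Δc ≈ 0.102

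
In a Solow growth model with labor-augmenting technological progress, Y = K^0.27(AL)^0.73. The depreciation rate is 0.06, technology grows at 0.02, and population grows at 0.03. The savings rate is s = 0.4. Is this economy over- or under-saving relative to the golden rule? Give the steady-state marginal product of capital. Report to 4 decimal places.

over-saving; MPK ≈ 0.0743

Capital per effective worker breaks even when investment replaces (n + g + δ)·k; here n + g + δ = 0.11.
Steady-state k*: s·k^0.27 = 0.11·k gives k* = (0.4/0.11)^(1/0.73) ≈ 5.8619.
MPK = 0.27·5.8619^(-0.73) ≈ 0.0743.
MPK < n+g+δ = 0.11, so the economy is dynamically inefficient (over-saving).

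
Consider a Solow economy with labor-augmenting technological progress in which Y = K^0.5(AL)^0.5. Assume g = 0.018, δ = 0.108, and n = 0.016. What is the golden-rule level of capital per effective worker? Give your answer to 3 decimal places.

k_gold ≈ 12.398

n + g + δ = 0.016 + 0.018 + 0.108 = 0.142.
At the golden rule the marginal product of capital equals n+g+δ: 0.5·k^(0.5−1) = 0.142. Solving, k_gold = (0.5/0.142)^(1/0.5) ≈ 12.3983.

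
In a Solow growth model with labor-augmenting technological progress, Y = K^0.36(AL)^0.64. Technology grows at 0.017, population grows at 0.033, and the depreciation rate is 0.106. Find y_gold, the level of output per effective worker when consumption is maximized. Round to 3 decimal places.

y_gold ≈ 1.601

n + g + δ = 0.033 + 0.017 + 0.106 = 0.156.
Setting f'(k) = n+g+δ gives 0.36·k^(0.36−1) = 0.156, hence k_gold = (0.36/0.156)^(1/0.64) ≈ 3.6937.
Output: y_gold = k_gold^0.36 = 3.6937^0.36 ≈ 1.6006.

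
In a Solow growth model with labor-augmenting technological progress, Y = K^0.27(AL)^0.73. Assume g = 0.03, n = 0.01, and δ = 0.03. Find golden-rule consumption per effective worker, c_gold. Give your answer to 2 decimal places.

The effective depreciation rate is n + g + δ = 0.01 + 0.03 + 0.03 = 0.07.
At the golden rule the marginal product of capital equals n+g+δ: 0.27·k^(0.27−1) = 0.07. Solving, k_gold = (0.27/0.07)^(1/0.73) ≈ 6.3548.
y_gold = 6.3548^0.27 ≈ 1.6475.
c_gold = y_gold − (n+g+δ)·k_gold = 1.6475 − 0.07·6.3548 ≈ 1.2027.

c_gold ≈ 1.20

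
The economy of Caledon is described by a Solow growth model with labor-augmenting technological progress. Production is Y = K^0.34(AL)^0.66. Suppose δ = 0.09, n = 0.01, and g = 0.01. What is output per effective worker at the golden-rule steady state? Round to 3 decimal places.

y_gold ≈ 1.788

Capital per effective worker breaks even when investment replaces (n + g + δ)·k; here n + g + δ = 0.11.
Maximizing c = f(k) − (n+g+δ)·k gives f'(k) = n+g+δ, i.e. 0.34·k^(0.34−1) = 0.11, so k_gold = (0.34/0.11)^(1/0.66) ≈ 5.5278.
Output: y_gold = k_gold^0.34 = 5.5278^0.34 ≈ 1.7884.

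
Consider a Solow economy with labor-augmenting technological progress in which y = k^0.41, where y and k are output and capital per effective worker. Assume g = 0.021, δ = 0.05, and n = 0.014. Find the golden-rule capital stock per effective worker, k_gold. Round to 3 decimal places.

Break-even investment rate: n + g + δ = 0.014 + 0.021 + 0.05 = 0.085.
Setting f'(k) = n+g+δ gives 0.41·k^(0.41−1) = 0.085, hence k_gold = (0.41/0.085)^(1/0.59) ≈ 14.3961.

k_gold ≈ 14.396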